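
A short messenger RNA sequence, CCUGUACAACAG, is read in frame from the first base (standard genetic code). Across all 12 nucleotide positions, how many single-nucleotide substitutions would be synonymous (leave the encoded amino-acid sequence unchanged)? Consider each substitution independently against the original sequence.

8

Codon 1 (CCU, Pro): 3 synonymous substitutions.
Codon 2 (GUA, Val): 3 synonymous substitutions.
Codon 3 (CAA, Gln): 1 synonymous substitution.
Codon 4 (CAG, Gln): 1 synonymous substitution.
Total: 3 + 3 + 1 + 1 = 8.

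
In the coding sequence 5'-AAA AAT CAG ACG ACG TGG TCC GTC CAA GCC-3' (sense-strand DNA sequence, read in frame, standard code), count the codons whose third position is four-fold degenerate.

5

Codon 1 AAA (Lys): third position 2-fold.
Codon 2 AAT (Asn): third position 2-fold.
Codon 3 CAG (Gln): third position 2-fold.
Codon 4 ACG (Thr): third position 4-fold.
Codon 5 ACG (Thr): third position 4-fold.
Codon 6 TGG (Trp): third position 1-fold.
Codon 7 TCC (Ser): third position 4-fold.
Codon 8 GTC (Val): third position 4-fold.
Codon 9 CAA (Gln): third position 2-fold.
Codon 10 GCC (Ala): third position 4-fold.
Four-fold degenerate third positions: 5.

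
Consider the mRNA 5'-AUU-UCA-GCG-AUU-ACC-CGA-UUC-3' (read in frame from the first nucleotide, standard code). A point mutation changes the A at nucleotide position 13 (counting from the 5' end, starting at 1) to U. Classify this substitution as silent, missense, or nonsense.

missense

Position 13 falls in codon 5: ACC → Thr.
After the substitution the codon is UCC → Ser.
Thr ≠ Ser, so this is a missense mutation.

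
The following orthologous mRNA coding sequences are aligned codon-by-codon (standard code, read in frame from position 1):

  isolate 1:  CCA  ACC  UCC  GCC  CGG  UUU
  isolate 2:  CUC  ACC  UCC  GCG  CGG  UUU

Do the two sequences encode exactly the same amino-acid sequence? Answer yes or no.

Codon 1: CCA Pro / CUC Leu — nonsynonymous.
Codon 2: ACC Thr / ACC Thr — identical.
Codon 3: UCC Ser / UCC Ser — identical.
Codon 4: GCC Ala / GCG Ala — synonymous.
Codon 5: CGG Arg / CGG Arg — identical.
Codon 6: UUU Phe / UUU Phe — identical.
Nonsynonymous differences: 1 → different protein.

no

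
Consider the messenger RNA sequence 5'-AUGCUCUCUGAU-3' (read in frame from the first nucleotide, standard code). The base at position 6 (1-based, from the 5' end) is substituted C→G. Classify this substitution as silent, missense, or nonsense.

Position 6 falls in codon 2: CUC → Leu.
After the substitution the codon is CUG → Leu.
Both encode Leu, so the change is synonymous.

silent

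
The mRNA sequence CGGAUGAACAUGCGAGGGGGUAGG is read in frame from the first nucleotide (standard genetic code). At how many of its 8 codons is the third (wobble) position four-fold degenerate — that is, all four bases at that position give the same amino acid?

Codon 1 CGG (Arg): third position 4-fold.
Codon 2 AUG (Met): third position 1-fold.
Codon 3 AAC (Asn): third position 2-fold.
Codon 4 AUG (Met): third position 1-fold.
Codon 5 CGA (Arg): third position 4-fold.
Codon 6 GGG (Gly): third position 4-fold.
Codon 7 GGU (Gly): third position 4-fold.
Codon 8 AGG (Arg): third position 2-fold.
Four-fold degenerate third positions: 4.

4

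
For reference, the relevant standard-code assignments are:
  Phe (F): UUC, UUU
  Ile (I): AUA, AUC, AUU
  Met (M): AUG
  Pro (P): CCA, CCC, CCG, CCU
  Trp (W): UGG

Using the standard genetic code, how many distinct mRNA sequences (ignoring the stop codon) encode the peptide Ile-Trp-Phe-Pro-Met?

24

Ile: 3 codons.
Trp: 1 codon.
Phe: 2 codons.
Pro: 4 codons.
Met: 1 codon.
3 × 1 × 2 × 4 × 1 = 24.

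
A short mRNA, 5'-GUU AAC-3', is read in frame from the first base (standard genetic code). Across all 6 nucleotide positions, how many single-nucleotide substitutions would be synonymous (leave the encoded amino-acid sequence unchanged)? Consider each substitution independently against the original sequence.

4

Codon 1 (GUU, Val): 3 synonymous substitutions.
Codon 2 (AAC, Asn): 1 synonymous substitution.
Total: 3 + 1 = 4.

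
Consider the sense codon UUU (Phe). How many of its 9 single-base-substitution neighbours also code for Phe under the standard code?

Position 1: none → 0 synonymous.
Position 2: none → 0 synonymous.
Position 3: UUC → 1 synonymous.
Total: 0 + 0 + 1 = 1.

1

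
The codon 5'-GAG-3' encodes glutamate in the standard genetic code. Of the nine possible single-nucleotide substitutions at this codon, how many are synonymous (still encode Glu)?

1

Position 1: none → 0 synonymous.
Position 2: none → 0 synonymous.
Position 3: GAA → 1 synonymous.
Total: 0 + 0 + 1 = 1.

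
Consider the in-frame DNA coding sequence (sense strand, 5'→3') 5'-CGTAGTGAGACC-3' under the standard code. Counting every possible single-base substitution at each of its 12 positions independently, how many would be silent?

8

Codon 1 (CGT, Arg): 3 synonymous substitutions.
Codon 2 (AGT, Ser): 1 synonymous substitution.
Codon 3 (GAG, Glu): 1 synonymous substitution.
Codon 4 (ACC, Thr): 3 synonymous substitutions.
Total: 3 + 1 + 1 + 3 = 8.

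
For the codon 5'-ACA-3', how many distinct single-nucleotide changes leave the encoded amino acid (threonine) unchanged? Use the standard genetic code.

3

Position 1: none → 0 synonymous.
Position 2: none → 0 synonymous.
Position 3: ACU, ACC, ACG → 3 synonymous.
Total: 0 + 0 + 3 = 3.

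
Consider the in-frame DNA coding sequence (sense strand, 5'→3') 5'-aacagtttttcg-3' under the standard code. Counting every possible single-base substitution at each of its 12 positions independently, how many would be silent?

Codon 1 (AAC, Asn): 1 synonymous substitution.
Codon 2 (AGT, Ser): 1 synonymous substitution.
Codon 3 (TTT, Phe): 1 synonymous substitution.
Codon 4 (TCG, Ser): 3 synonymous substitutions.
Total: 1 + 1 + 1 + 3 = 6.

6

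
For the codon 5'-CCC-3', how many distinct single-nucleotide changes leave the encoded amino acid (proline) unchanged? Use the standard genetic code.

3

Position 1: none → 0 synonymous.
Position 2: none → 0 synonymous.
Position 3: CCU, CCA, CCG → 3 synonymous.
Total: 0 + 0 + 3 = 3.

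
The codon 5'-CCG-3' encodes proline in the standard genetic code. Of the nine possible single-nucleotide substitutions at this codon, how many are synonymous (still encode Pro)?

Position 1: none → 0 synonymous.
Position 2: none → 0 synonymous.
Position 3: CCT, CCC, CCA → 3 synonymous.
Total: 0 + 0 + 3 = 3.

3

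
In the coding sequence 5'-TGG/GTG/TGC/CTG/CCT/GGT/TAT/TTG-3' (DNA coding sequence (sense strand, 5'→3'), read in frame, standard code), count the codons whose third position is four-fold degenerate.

Codon 1 TGG (Trp): third position 1-fold.
Codon 2 GTG (Val): third position 4-fold.
Codon 3 TGC (Cys): third position 2-fold.
Codon 4 CTG (Leu): third position 4-fold.
Codon 5 CCT (Pro): third position 4-fold.
Codon 6 GGT (Gly): third position 4-fold.
Codon 7 TAT (Tyr): third position 2-fold.
Codon 8 TTG (Leu): third position 2-fold.
Four-fold degenerate third positions: 4.

4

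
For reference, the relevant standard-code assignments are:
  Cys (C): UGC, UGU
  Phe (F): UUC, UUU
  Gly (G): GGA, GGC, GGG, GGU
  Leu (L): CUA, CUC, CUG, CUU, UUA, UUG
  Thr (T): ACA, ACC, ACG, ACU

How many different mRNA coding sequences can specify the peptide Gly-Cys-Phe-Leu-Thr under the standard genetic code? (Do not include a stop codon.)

Gly: 4 codons.
Cys: 2 codons.
Phe: 2 codons.
Leu: 6 codons.
Thr: 4 codons.
4 × 2 × 2 × 6 × 4 = 384.

384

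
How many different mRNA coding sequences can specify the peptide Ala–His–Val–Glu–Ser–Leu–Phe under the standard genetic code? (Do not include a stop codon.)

Ala: 4 codons.
His: 2 codons.
Val: 4 codons.
Glu: 2 codons.
Ser: 6 codons.
Leu: 6 codons.
Phe: 2 codons.
4 × 2 × 4 × 2 × 6 × 6 × 2 = 4608.

4608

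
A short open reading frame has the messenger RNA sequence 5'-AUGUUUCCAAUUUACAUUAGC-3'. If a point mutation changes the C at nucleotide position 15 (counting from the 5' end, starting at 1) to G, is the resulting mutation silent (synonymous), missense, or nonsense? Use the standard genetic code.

nonsense

Position 15 falls in codon 5: UAC → Tyr.
After the substitution the codon is UAG → Stop.
The new codon is a stop codon, so this is a nonsense mutation.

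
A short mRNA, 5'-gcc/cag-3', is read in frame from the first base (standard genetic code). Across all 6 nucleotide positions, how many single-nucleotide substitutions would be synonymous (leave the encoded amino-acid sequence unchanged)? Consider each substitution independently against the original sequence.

Codon 1 (GCC, Ala): 3 synonymous substitutions.
Codon 2 (CAG, Gln): 1 synonymous substitution.
Total: 3 + 1 = 4.

4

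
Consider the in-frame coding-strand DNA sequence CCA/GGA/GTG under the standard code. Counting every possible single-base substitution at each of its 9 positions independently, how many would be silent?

Codon 1 (CCA, Pro): 3 synonymous substitutions.
Codon 2 (GGA, Gly): 3 synonymous substitutions.
Codon 3 (GTG, Val): 3 synonymous substitutions.
Total: 3 + 3 + 3 = 9.

9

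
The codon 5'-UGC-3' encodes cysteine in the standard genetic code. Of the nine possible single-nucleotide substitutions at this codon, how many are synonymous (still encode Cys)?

1

Position 1: none → 0 synonymous.
Position 2: none → 0 synonymous.
Position 3: UGU → 1 synonymous.
Total: 0 + 0 + 1 = 1.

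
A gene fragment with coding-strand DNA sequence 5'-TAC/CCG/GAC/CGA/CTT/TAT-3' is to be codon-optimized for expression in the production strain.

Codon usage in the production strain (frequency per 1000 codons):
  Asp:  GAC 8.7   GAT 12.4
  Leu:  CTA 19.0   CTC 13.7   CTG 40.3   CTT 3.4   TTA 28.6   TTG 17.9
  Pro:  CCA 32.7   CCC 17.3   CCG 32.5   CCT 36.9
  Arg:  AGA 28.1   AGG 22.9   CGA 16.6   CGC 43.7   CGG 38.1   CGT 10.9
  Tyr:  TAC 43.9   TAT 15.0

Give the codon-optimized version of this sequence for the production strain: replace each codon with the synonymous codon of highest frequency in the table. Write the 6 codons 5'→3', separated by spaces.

TAC CCT GAT CGC CTG TAC

Codon 1 (Tyr): best is TAC at 43.9.
Codon 2 (Pro): best is CCT at 36.9.
Codon 3 (Asp): best is GAT at 12.4.
Codon 4 (Arg): best is CGC at 43.7.
Codon 5 (Leu): best is CTG at 40.3.
Codon 6 (Tyr): best is TAC at 43.9.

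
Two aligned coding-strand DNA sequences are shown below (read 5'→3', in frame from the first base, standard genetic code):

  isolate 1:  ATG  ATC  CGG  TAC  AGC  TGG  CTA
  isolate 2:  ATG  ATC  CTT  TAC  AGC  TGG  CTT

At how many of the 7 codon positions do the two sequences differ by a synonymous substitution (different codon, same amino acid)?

Codon 1: ATG Met / ATG Met — identical.
Codon 2: ATC Ile / ATC Ile — identical.
Codon 3: CGG Arg / CTT Leu — nonsynonymous.
Codon 4: TAC Tyr / TAC Tyr — identical.
Codon 5: AGC Ser / AGC Ser — identical.
Codon 6: TGG Trp / TGG Trp — identical.
Codon 7: CTA Leu / CTT Leu — synonymous.
Synonymous differences: 1.

1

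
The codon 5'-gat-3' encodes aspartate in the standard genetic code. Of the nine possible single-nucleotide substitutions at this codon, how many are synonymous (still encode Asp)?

Position 1: none → 0 synonymous.
Position 2: none → 0 synonymous.
Position 3: GAC → 1 synonymous.
Total: 0 + 0 + 1 = 1.

1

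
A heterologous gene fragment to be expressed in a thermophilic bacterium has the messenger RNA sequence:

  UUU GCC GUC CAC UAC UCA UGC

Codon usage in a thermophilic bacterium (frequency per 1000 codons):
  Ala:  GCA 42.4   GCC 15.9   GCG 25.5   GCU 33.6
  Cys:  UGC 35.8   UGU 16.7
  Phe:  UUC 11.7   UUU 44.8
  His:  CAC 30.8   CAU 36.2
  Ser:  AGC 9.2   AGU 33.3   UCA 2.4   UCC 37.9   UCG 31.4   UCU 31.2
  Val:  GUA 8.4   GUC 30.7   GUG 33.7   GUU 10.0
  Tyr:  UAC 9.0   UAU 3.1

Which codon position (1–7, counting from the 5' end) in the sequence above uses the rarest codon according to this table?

6

Codon 1 UUU (Phe): 44.8 per 1000.
Codon 2 GCC (Ala): 15.9 per 1000.
Codon 3 GUC (Val): 30.7 per 1000.
Codon 4 CAC (His): 30.8 per 1000.
Codon 5 UAC (Tyr): 9.0 per 1000.
Codon 6 UCA (Ser): 2.4 per 1000.
Codon 7 UGC (Cys): 35.8 per 1000.
Lowest frequency is 2.4 at codon 6.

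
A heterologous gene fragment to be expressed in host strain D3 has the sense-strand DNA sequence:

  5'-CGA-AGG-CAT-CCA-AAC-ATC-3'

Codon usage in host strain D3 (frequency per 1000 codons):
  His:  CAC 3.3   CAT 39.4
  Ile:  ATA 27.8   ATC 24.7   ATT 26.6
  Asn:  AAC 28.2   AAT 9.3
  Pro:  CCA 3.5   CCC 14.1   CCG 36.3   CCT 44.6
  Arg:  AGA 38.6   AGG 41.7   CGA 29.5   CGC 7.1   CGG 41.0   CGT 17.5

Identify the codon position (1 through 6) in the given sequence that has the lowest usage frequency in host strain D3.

4

Codon 1 CGA (Arg): 29.5 per 1000.
Codon 2 AGG (Arg): 41.7 per 1000.
Codon 3 CAT (His): 39.4 per 1000.
Codon 4 CCA (Pro): 3.5 per 1000.
Codon 5 AAC (Asn): 28.2 per 1000.
Codon 6 ATC (Ile): 24.7 per 1000.
Lowest frequency is 3.5 at codon 4.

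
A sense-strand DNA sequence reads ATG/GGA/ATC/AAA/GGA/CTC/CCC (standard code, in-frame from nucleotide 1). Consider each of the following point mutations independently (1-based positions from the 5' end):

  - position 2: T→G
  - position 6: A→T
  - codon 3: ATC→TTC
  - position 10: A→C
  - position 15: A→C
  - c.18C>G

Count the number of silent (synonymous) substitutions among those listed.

3

Codon 1: ATG (Met) → AGG (Arg) — missense.
Codon 2: GGA (Gly) → GGT (Gly) — synonymous.
Codon 3: ATC (Ile) → TTC (Phe) — missense.
Codon 4: AAA (Lys) → CAA (Gln) — missense.
Codon 5: GGA (Gly) → GGC (Gly) — synonymous.
Codon 6: CTC (Leu) → CTG (Leu) — synonymous.
Synonymous: 3 of 6.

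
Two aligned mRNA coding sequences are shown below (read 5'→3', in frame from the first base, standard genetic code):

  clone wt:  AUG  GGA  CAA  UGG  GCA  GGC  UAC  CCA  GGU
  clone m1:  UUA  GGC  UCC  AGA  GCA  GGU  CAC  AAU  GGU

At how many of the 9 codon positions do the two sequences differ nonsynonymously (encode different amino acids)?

Codon 1: AUG Met / UUA Leu — nonsynonymous.
Codon 2: GGA Gly / GGC Gly — synonymous.
Codon 3: CAA Gln / UCC Ser — nonsynonymous.
Codon 4: UGG Trp / AGA Arg — nonsynonymous.
Codon 5: GCA Ala / GCA Ala — identical.
Codon 6: GGC Gly / GGU Gly — synonymous.
Codon 7: UAC Tyr / CAC His — nonsynonymous.
Codon 8: CCA Pro / AAU Asn — nonsynonymous.
Codon 9: GGU Gly / GGU Gly — identical.
Nonsynonymous differences: 5.

5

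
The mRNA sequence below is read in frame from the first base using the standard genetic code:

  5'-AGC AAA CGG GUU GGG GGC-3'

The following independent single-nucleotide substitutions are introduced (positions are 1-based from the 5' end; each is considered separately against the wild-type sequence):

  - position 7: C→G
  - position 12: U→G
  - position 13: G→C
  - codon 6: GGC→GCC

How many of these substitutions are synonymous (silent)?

Codon 3: CGG (Arg) → GGG (Gly) — missense.
Codon 4: GUU (Val) → GUG (Val) — synonymous.
Codon 5: GGG (Gly) → CGG (Arg) — missense.
Codon 6: GGC (Gly) → GCC (Ala) — missense.
Synonymous: 1 of 4.

1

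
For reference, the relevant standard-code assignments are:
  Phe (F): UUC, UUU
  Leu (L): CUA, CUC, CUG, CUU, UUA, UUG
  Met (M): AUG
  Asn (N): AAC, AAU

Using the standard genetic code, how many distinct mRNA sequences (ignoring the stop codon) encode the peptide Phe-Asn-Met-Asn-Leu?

48

Phe: 2 codons.
Asn: 2 codons.
Met: 1 codon.
Asn: 2 codons.
Leu: 6 codons.
2 × 2 × 1 × 2 × 6 = 48.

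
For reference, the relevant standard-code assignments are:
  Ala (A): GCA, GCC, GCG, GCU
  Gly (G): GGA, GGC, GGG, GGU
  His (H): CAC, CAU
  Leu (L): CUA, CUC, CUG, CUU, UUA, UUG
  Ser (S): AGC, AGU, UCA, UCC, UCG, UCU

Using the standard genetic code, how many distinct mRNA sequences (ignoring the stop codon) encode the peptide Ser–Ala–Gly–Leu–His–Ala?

4608

Ser: 6 codons.
Ala: 4 codons.
Gly: 4 codons.
Leu: 6 codons.
His: 2 codons.
Ala: 4 codons.
6 × 4 × 4 × 6 × 2 × 4 = 4608.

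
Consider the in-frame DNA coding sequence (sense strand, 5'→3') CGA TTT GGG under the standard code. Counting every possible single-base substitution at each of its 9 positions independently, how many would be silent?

8

Codon 1 (CGA, Arg): 4 synonymous substitutions.
Codon 2 (TTT, Phe): 1 synonymous substitution.
Codon 3 (GGG, Gly): 3 synonymous substitutions.
Total: 4 + 1 + 3 = 8.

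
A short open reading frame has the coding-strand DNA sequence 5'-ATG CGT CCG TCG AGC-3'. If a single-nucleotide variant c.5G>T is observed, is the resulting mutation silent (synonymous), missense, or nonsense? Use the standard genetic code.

Position 5 falls in codon 2: CGT → Arg.
After the substitution the codon is CTT → Leu.
Arg ≠ Leu, so this is a missense mutation.

missense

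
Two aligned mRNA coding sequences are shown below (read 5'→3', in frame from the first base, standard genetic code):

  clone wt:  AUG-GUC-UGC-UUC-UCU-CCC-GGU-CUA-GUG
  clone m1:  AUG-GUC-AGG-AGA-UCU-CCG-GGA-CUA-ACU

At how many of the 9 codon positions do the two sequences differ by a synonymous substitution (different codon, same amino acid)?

2

Codon 1: AUG Met / AUG Met — identical.
Codon 2: GUC Val / GUC Val — identical.
Codon 3: UGC Cys / AGG Arg — nonsynonymous.
Codon 4: UUC Phe / AGA Arg — nonsynonymous.
Codon 5: UCU Ser / UCU Ser — identical.
Codon 6: CCC Pro / CCG Pro — synonymous.
Codon 7: GGU Gly / GGA Gly — synonymous.
Codon 8: CUA Leu / CUA Leu — identical.
Codon 9: GUG Val / ACU Thr — nonsynonymous.
Synonymous differences: 2.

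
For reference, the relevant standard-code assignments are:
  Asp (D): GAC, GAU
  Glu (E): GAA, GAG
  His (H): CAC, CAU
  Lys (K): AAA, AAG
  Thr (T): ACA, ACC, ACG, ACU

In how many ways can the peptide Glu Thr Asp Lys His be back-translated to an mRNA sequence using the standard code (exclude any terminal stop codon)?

Glu: 2 codons.
Thr: 4 codons.
Asp: 2 codons.
Lys: 2 codons.
His: 2 codons.
2 × 4 × 2 × 2 × 2 = 64.

64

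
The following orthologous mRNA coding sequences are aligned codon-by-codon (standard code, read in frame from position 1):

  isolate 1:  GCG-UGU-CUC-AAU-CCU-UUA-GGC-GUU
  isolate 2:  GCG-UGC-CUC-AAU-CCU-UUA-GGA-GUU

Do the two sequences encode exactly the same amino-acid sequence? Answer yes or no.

yes

Codon 1: GCG Ala / GCG Ala — identical.
Codon 2: UGU Cys / UGC Cys — synonymous.
Codon 3: CUC Leu / CUC Leu — identical.
Codon 4: AAU Asn / AAU Asn — identical.
Codon 5: CCU Pro / CCU Pro — identical.
Codon 6: UUA Leu / UUA Leu — identical.
Codon 7: GGC Gly / GGA Gly — synonymous.
Codon 8: GUU Val / GUU Val — identical.
Nonsynonymous differences: 0 → same protein.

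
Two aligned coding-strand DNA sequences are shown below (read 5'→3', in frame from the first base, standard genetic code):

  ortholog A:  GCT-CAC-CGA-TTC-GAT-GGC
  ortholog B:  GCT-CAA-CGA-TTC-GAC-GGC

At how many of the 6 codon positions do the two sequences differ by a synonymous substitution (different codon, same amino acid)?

Codon 1: GCT Ala / GCT Ala — identical.
Codon 2: CAC His / CAA Gln — nonsynonymous.
Codon 3: CGA Arg / CGA Arg — identical.
Codon 4: TTC Phe / TTC Phe — identical.
Codon 5: GAT Asp / GAC Asp — synonymous.
Codon 6: GGC Gly / GGC Gly — identical.
Synonymous differences: 1.

1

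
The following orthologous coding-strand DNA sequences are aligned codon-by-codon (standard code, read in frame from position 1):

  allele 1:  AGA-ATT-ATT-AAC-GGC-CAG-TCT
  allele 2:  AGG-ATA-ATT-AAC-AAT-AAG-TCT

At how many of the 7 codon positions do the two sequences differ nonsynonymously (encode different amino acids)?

2

Codon 1: AGA Arg / AGG Arg — synonymous.
Codon 2: ATT Ile / ATA Ile — synonymous.
Codon 3: ATT Ile / ATT Ile — identical.
Codon 4: AAC Asn / AAC Asn — identical.
Codon 5: GGC Gly / AAT Asn — nonsynonymous.
Codon 6: CAG Gln / AAG Lys — nonsynonymous.
Codon 7: TCT Ser / TCT Ser — identical.
Nonsynonymous differences: 2.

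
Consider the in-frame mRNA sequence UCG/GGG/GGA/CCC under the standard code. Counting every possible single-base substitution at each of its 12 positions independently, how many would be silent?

Codon 1 (UCG, Ser): 3 synonymous substitutions.
Codon 2 (GGG, Gly): 3 synonymous substitutions.
Codon 3 (GGA, Gly): 3 synonymous substitutions.
Codon 4 (CCC, Pro): 3 synonymous substitutions.
Total: 3 + 3 + 3 + 3 = 12.

12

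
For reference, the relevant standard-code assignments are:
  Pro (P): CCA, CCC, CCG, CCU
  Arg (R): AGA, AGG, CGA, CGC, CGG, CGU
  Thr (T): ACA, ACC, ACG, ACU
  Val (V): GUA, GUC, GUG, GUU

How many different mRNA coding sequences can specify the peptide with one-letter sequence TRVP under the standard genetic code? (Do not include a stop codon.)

Thr: 4 codons.
Arg: 6 codons.
Val: 4 codons.
Pro: 4 codons.
4 × 6 × 4 × 4 = 384.

384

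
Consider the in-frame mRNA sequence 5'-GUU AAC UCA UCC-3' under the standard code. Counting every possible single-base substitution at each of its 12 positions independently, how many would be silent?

10

Codon 1 (GUU, Val): 3 synonymous substitutions.
Codon 2 (AAC, Asn): 1 synonymous substitution.
Codon 3 (UCA, Ser): 3 synonymous substitutions.
Codon 4 (UCC, Ser): 3 synonymous substitutions.
Total: 3 + 1 + 3 + 3 = 10.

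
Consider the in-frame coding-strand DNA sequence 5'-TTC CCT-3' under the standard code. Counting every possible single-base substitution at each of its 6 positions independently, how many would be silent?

4

Codon 1 (TTC, Phe): 1 synonymous substitution.
Codon 2 (CCT, Pro): 3 synonymous substitutions.
Total: 1 + 3 = 4.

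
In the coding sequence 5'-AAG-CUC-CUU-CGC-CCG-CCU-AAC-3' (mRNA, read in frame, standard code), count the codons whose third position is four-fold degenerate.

Codon 1 AAG (Lys): third position 2-fold.
Codon 2 CUC (Leu): third position 4-fold.
Codon 3 CUU (Leu): third position 4-fold.
Codon 4 CGC (Arg): third position 4-fold.
Codon 5 CCG (Pro): third position 4-fold.
Codon 6 CCU (Pro): third position 4-fold.
Codon 7 AAC (Asn): third position 2-fold.
Four-fold degenerate third positions: 5.

5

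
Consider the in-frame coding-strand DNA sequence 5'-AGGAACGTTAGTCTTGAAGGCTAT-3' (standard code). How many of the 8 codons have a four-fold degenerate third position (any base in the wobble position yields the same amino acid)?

Codon 1 AGG (Arg): third position 2-fold.
Codon 2 AAC (Asn): third position 2-fold.
Codon 3 GTT (Val): third position 4-fold.
Codon 4 AGT (Ser): third position 2-fold.
Codon 5 CTT (Leu): third position 4-fold.
Codon 6 GAA (Glu): third position 2-fold.
Codon 7 GGC (Gly): third position 4-fold.
Codon 8 TAT (Tyr): third position 2-fold.
Four-fold degenerate third positions: 3.

3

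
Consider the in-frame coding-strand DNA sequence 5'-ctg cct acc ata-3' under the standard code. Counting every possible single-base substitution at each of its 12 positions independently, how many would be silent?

Codon 1 (CTG, Leu): 4 synonymous substitutions.
Codon 2 (CCT, Pro): 3 synonymous substitutions.
Codon 3 (ACC, Thr): 3 synonymous substitutions.
Codon 4 (ATA, Ile): 2 synonymous substitutions.
Total: 4 + 3 + 3 + 2 = 12.

12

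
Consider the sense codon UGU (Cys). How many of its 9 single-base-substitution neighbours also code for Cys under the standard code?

1

Position 1: none → 0 synonymous.
Position 2: none → 0 synonymous.
Position 3: UGC → 1 synonymous.
Total: 0 + 0 + 1 = 1.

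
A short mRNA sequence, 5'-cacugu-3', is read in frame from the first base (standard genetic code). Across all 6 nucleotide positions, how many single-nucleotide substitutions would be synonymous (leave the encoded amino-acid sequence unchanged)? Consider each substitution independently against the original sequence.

2

Codon 1 (CAC, His): 1 synonymous substitution.
Codon 2 (UGU, Cys): 1 synonymous substitution.
Total: 1 + 1 = 2.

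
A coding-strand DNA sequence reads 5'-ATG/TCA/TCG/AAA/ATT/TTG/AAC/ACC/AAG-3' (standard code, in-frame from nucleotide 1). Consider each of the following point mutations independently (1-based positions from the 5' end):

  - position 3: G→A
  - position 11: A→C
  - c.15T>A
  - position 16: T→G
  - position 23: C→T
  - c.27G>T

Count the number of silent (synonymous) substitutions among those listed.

Codon 1: ATG (Met) → ATA (Ile) — missense.
Codon 4: AAA (Lys) → ACA (Thr) — missense.
Codon 5: ATT (Ile) → ATA (Ile) — synonymous.
Codon 6: TTG (Leu) → GTG (Val) — missense.
Codon 8: ACC (Thr) → ATC (Ile) — missense.
Codon 9: AAG (Lys) → AAT (Asn) — missense.
Synonymous: 1 of 6.

1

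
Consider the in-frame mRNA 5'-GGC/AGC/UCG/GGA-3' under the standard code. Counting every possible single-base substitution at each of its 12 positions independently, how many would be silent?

10

Codon 1 (GGC, Gly): 3 synonymous substitutions.
Codon 2 (AGC, Ser): 1 synonymous substitution.
Codon 3 (UCG, Ser): 3 synonymous substitutions.
Codon 4 (GGA, Gly): 3 synonymous substitutions.
Total: 3 + 1 + 3 + 3 = 10.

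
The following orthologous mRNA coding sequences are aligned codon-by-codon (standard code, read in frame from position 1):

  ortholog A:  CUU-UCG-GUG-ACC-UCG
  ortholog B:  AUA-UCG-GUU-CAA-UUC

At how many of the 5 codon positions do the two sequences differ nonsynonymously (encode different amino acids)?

Codon 1: CUU Leu / AUA Ile — nonsynonymous.
Codon 2: UCG Ser / UCG Ser — identical.
Codon 3: GUG Val / GUU Val — synonymous.
Codon 4: ACC Thr / CAA Gln — nonsynonymous.
Codon 5: UCG Ser / UUC Phe — nonsynonymous.
Nonsynonymous differences: 3.

3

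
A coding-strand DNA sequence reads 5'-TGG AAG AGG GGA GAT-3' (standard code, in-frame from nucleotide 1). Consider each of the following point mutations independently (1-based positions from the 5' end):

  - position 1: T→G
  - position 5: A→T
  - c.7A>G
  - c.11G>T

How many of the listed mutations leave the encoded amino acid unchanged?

0

Codon 1: TGG (Trp) → GGG (Gly) — missense.
Codon 2: AAG (Lys) → ATG (Met) — missense.
Codon 3: AGG (Arg) → GGG (Gly) — missense.
Codon 4: GGA (Gly) → GTA (Val) — missense.
Synonymous: 0 of 4.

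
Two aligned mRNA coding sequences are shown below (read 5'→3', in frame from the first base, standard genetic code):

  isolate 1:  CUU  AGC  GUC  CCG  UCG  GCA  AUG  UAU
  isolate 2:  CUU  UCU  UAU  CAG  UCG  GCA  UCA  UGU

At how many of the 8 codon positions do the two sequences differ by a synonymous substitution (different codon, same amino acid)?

Codon 1: CUU Leu / CUU Leu — identical.
Codon 2: AGC Ser / UCU Ser — synonymous.
Codon 3: GUC Val / UAU Tyr — nonsynonymous.
Codon 4: CCG Pro / CAG Gln — nonsynonymous.
Codon 5: UCG Ser / UCG Ser — identical.
Codon 6: GCA Ala / GCA Ala — identical.
Codon 7: AUG Met / UCA Ser — nonsynonymous.
Codon 8: UAU Tyr / UGU Cys — nonsynonymous.
Synonymous differences: 1.

1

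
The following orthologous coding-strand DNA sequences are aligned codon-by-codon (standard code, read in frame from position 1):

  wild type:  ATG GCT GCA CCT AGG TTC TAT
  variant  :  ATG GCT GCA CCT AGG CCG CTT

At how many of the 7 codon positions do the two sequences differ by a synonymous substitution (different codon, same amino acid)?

Codon 1: ATG Met / ATG Met — identical.
Codon 2: GCT Ala / GCT Ala — identical.
Codon 3: GCA Ala / GCA Ala — identical.
Codon 4: CCT Pro / CCT Pro — identical.
Codon 5: AGG Arg / AGG Arg — identical.
Codon 6: TTC Phe / CCG Pro — nonsynonymous.
Codon 7: TAT Tyr / CTT Leu — nonsynonymous.
Synonymous differences: 0.

0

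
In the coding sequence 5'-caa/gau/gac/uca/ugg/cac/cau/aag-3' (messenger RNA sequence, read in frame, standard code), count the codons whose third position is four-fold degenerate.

1

Codon 1 CAA (Gln): third position 2-fold.
Codon 2 GAU (Asp): third position 2-fold.
Codon 3 GAC (Asp): third position 2-fold.
Codon 4 UCA (Ser): third position 4-fold.
Codon 5 UGG (Trp): third position 1-fold.
Codon 6 CAC (His): third position 2-fold.
Codon 7 CAU (His): third position 2-fold.
Codon 8 AAG (Lys): third position 2-fold.
Four-fold degenerate third positions: 1.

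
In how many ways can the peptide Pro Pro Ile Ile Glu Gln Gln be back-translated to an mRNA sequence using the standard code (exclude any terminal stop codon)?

Pro: 4 codons.
Pro: 4 codons.
Ile: 3 codons.
Ile: 3 codons.
Glu: 2 codons.
Gln: 2 codons.
Gln: 2 codons.
4 × 4 × 3 × 3 × 2 × 2 × 2 = 1152.

1152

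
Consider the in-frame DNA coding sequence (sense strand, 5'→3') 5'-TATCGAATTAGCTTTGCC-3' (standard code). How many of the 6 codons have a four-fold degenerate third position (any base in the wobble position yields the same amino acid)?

Codon 1 TAT (Tyr): third position 2-fold.
Codon 2 CGA (Arg): third position 4-fold.
Codon 3 ATT (Ile): third position 3-fold.
Codon 4 AGC (Ser): third position 2-fold.
Codon 5 TTT (Phe): third position 2-fold.
Codon 6 GCC (Ala): third position 4-fold.
Four-fold degenerate third positions: 2.

2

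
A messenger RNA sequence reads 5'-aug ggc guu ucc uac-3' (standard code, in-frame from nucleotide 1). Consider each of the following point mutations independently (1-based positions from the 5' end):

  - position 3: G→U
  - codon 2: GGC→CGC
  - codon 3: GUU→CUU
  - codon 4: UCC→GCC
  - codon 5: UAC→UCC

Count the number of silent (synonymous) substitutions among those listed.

0

Codon 1: AUG (Met) → AUU (Ile) — missense.
Codon 2: GGC (Gly) → CGC (Arg) — missense.
Codon 3: GUU (Val) → CUU (Leu) — missense.
Codon 4: UCC (Ser) → GCC (Ala) — missense.
Codon 5: UAC (Tyr) → UCC (Ser) — missense.
Synonymous: 0 of 5.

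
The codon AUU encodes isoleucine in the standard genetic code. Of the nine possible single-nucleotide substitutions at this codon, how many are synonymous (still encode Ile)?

2

Position 1: none → 0 synonymous.
Position 2: none → 0 synonymous.
Position 3: AUC, AUA → 2 synonymous.
Total: 0 + 0 + 2 = 2.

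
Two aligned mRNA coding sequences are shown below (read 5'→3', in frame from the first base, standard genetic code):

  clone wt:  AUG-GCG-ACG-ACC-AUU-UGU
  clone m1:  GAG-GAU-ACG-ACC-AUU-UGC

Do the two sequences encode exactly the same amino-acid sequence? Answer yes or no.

no

Codon 1: AUG Met / GAG Glu — nonsynonymous.
Codon 2: GCG Ala / GAU Asp — nonsynonymous.
Codon 3: ACG Thr / ACG Thr — identical.
Codon 4: ACC Thr / ACC Thr — identical.
Codon 5: AUU Ile / AUU Ile — identical.
Codon 6: UGU Cys / UGC Cys — synonymous.
Nonsynonymous differences: 2 → different protein.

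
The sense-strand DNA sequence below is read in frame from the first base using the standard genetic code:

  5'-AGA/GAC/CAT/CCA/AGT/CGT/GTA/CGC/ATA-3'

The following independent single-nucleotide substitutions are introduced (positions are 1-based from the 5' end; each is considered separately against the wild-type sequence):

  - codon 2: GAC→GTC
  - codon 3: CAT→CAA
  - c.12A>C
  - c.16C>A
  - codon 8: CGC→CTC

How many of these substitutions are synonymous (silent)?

Codon 2: GAC (Asp) → GTC (Val) — missense.
Codon 3: CAT (His) → CAA (Gln) — missense.
Codon 4: CCA (Pro) → CCC (Pro) — synonymous.
Codon 6: CGT (Arg) → AGT (Ser) — missense.
Codon 8: CGC (Arg) → CTC (Leu) — missense.
Synonymous: 1 of 5.

1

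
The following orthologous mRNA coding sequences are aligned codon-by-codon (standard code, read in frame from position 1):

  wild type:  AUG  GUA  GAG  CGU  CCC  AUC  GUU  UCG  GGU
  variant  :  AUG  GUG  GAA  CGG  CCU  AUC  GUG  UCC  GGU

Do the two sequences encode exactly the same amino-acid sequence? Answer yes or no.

Codon 1: AUG Met / AUG Met — identical.
Codon 2: GUA Val / GUG Val — synonymous.
Codon 3: GAG Glu / GAA Glu — synonymous.
Codon 4: CGU Arg / CGG Arg — synonymous.
Codon 5: CCC Pro / CCU Pro — synonymous.
Codon 6: AUC Ile / AUC Ile — identical.
Codon 7: GUU Val / GUG Val — synonymous.
Codon 8: UCG Ser / UCC Ser — synonymous.
Codon 9: GGU Gly / GGU Gly — identical.
Nonsynonymous differences: 0 → same protein.

yes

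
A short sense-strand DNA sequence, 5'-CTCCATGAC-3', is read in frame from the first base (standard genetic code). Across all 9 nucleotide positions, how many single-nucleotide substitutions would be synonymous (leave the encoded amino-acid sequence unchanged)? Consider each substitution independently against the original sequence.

5

Codon 1 (CTC, Leu): 3 synonymous substitutions.
Codon 2 (CAT, His): 1 synonymous substitution.
Codon 3 (GAC, Asp): 1 synonymous substitution.
Total: 3 + 1 + 1 = 5.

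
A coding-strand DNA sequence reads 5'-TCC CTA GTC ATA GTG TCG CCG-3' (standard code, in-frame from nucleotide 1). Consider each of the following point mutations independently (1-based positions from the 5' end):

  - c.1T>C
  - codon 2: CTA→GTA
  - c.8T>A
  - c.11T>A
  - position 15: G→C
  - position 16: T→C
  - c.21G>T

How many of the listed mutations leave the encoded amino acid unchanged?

Codon 1: TCC (Ser) → CCC (Pro) — missense.
Codon 2: CTA (Leu) → GTA (Val) — missense.
Codon 3: GTC (Val) → GAC (Asp) — missense.
Codon 4: ATA (Ile) → AAA (Lys) — missense.
Codon 5: GTG (Val) → GTC (Val) — synonymous.
Codon 6: TCG (Ser) → CCG (Pro) — missense.
Codon 7: CCG (Pro) → CCT (Pro) — synonymous.
Synonymous: 2 of 7.

2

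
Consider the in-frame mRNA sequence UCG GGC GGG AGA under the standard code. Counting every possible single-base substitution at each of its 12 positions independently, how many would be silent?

11

Codon 1 (UCG, Ser): 3 synonymous substitutions.
Codon 2 (GGC, Gly): 3 synonymous substitutions.
Codon 3 (GGG, Gly): 3 synonymous substitutions.
Codon 4 (AGA, Arg): 2 synonymous substitutions.
Total: 3 + 3 + 3 + 2 = 11.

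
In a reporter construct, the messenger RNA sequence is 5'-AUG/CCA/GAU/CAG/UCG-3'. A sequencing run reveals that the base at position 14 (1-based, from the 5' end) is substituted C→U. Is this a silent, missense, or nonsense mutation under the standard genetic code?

Position 14 falls in codon 5: UCG → Ser.
After the substitution the codon is UUG → Leu.
Ser ≠ Leu, so this is a missense mutation.

missense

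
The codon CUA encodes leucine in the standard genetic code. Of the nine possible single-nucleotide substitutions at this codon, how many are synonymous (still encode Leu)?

Position 1: UUA → 1 synonymous.
Position 2: none → 0 synonymous.
Position 3: CUU, CUC, CUG → 3 synonymous.
Total: 1 + 0 + 3 = 4.

4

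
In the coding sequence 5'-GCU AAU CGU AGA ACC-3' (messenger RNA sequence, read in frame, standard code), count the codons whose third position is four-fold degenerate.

3

Codon 1 GCU (Ala): third position 4-fold.
Codon 2 AAU (Asn): third position 2-fold.
Codon 3 CGU (Arg): third position 4-fold.
Codon 4 AGA (Arg): third position 2-fold.
Codon 5 ACC (Thr): third position 4-fold.
Four-fold degenerate third positions: 3.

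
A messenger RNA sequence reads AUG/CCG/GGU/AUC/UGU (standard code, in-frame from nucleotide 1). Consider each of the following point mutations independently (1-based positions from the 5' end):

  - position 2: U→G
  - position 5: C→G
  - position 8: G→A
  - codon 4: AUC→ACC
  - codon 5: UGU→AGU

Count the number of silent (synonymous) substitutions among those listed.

Codon 1: AUG (Met) → AGG (Arg) — missense.
Codon 2: CCG (Pro) → CGG (Arg) — missense.
Codon 3: GGU (Gly) → GAU (Asp) — missense.
Codon 4: AUC (Ile) → ACC (Thr) — missense.
Codon 5: UGU (Cys) → AGU (Ser) — missense.
Synonymous: 0 of 5.

0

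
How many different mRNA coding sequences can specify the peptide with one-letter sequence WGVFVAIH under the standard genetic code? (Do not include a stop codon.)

Trp: 1 codon.
Gly: 4 codons.
Val: 4 codons.
Phe: 2 codons.
Val: 4 codons.
Ala: 4 codons.
Ile: 3 codons.
His: 2 codons.
1 × 4 × 4 × 2 × 4 × 4 × 3 × 2 = 3072.

3072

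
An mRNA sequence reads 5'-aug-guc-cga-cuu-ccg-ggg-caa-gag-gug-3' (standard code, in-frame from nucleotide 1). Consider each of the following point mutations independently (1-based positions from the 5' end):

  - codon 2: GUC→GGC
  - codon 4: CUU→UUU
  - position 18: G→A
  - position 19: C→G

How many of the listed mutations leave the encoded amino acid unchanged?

1

Codon 2: GUC (Val) → GGC (Gly) — missense.
Codon 4: CUU (Leu) → UUU (Phe) — missense.
Codon 6: GGG (Gly) → GGA (Gly) — synonymous.
Codon 7: CAA (Gln) → GAA (Glu) — missense.
Synonymous: 1 of 4.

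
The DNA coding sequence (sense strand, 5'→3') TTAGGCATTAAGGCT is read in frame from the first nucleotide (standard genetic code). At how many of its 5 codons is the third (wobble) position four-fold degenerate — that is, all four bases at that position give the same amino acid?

Codon 1 TTA (Leu): third position 2-fold.
Codon 2 GGC (Gly): third position 4-fold.
Codon 3 ATT (Ile): third position 3-fold.
Codon 4 AAG (Lys): third position 2-fold.
Codon 5 GCT (Ala): third position 4-fold.
Four-fold degenerate third positions: 2.

2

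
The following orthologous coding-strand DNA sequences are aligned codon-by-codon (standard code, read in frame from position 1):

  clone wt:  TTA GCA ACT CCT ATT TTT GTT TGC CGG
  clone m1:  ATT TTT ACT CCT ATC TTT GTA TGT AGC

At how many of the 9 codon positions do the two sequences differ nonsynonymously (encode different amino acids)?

3

Codon 1: TTA Leu / ATT Ile — nonsynonymous.
Codon 2: GCA Ala / TTT Phe — nonsynonymous.
Codon 3: ACT Thr / ACT Thr — identical.
Codon 4: CCT Pro / CCT Pro — identical.
Codon 5: ATT Ile / ATC Ile — synonymous.
Codon 6: TTT Phe / TTT Phe — identical.
Codon 7: GTT Val / GTA Val — synonymous.
Codon 8: TGC Cys / TGT Cys — synonymous.
Codon 9: CGG Arg / AGC Ser — nonsynonymous.
Nonsynonymous differences: 3.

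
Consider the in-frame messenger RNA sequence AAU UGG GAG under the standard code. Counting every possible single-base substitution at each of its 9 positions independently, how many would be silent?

2

Codon 1 (AAU, Asn): 1 synonymous substitution.
Codon 2 (UGG, Trp): 0 synonymous substitutions.
Codon 3 (GAG, Glu): 1 synonymous substitution.
Total: 1 + 0 + 1 = 2.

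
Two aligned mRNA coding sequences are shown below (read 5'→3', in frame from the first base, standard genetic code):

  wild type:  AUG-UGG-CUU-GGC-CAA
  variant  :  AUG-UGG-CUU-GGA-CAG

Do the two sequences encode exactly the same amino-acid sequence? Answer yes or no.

yes

Codon 1: AUG Met / AUG Met — identical.
Codon 2: UGG Trp / UGG Trp — identical.
Codon 3: CUU Leu / CUU Leu — identical.
Codon 4: GGC Gly / GGA Gly — synonymous.
Codon 5: CAA Gln / CAG Gln — synonymous.
Nonsynonymous differences: 0 → same protein.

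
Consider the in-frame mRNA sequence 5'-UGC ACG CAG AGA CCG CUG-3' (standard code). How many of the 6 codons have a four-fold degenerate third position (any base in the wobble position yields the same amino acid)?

3

Codon 1 UGC (Cys): third position 2-fold.
Codon 2 ACG (Thr): third position 4-fold.
Codon 3 CAG (Gln): third position 2-fold.
Codon 4 AGA (Arg): third position 2-fold.
Codon 5 CCG (Pro): third position 4-fold.
Codon 6 CUG (Leu): third position 4-fold.
Four-fold degenerate third positions: 3.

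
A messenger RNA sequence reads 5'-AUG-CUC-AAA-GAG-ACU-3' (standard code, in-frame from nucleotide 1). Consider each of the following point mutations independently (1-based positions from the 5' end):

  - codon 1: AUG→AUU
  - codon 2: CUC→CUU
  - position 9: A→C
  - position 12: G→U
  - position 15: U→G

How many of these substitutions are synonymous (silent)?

2

Codon 1: AUG (Met) → AUU (Ile) — missense.
Codon 2: CUC (Leu) → CUU (Leu) — synonymous.
Codon 3: AAA (Lys) → AAC (Asn) — missense.
Codon 4: GAG (Glu) → GAU (Asp) — missense.
Codon 5: ACU (Thr) → ACG (Thr) — synonymous.
Synonymous: 2 of 5.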